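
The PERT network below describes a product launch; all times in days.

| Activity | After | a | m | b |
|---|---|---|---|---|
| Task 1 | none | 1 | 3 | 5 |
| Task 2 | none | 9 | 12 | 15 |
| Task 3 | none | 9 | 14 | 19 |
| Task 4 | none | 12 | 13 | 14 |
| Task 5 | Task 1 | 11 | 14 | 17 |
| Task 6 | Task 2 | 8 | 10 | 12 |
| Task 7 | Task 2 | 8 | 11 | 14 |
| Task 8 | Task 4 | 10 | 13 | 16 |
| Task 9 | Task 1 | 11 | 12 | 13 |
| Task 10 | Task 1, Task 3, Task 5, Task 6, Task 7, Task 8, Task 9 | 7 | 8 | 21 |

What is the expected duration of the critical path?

36 days

te_Task 1 = (1 + 4·3 + 5)/6 = 18/6 = 3
te_Task 2 = (9 + 4·12 + 15)/6 = 72/6 = 12
te_Task 3 = (9 + 4·14 + 19)/6 = 84/6 = 14
te_Task 4 = (12 + 4·13 + 14)/6 = 78/6 = 13
te_Task 5 = (11 + 4·14 + 17)/6 = 84/6 = 14
te_Task 6 = (8 + 4·10 + 12)/6 = 60/6 = 10
te_Task 7 = (8 + 4·11 + 14)/6 = 66/6 = 11
te_Task 8 = (10 + 4·13 + 16)/6 = 78/6 = 13
te_Task 9 = (11 + 4·12 + 13)/6 = 72/6 = 12
te_Task 10 = (7 + 4·8 + 21)/6 = 60/6 = 10

Forward pass:
ES_Task 1 = 0; EF_Task 1 = 3
ES_Task 2 = 0; EF_Task 2 = 12
ES_Task 3 = 0; EF_Task 3 = 14
ES_Task 4 = 0; EF_Task 4 = 13
ES_Task 5 = 3; EF_Task 5 = 3+14 = 17
ES_Task 6 = 12; EF_Task 6 = 12+10 = 22
ES_Task 7 = 12; EF_Task 7 = 12+11 = 23
ES_Task 8 = 13; EF_Task 8 = 13+13 = 26
ES_Task 9 = 3; EF_Task 9 = 3+12 = 15
ES_Task 10 = max(EF_Task 1=3, EF_Task 3=14, EF_Task 5=17, EF_Task 6=22, EF_Task 7=23, EF_Task 8=26, EF_Task 9=15) = 26; EF_Task 10 = 26+10 = 36
Expected project duration μ = 36 days. Critical path: Task 4 → Task 8 → Task 10.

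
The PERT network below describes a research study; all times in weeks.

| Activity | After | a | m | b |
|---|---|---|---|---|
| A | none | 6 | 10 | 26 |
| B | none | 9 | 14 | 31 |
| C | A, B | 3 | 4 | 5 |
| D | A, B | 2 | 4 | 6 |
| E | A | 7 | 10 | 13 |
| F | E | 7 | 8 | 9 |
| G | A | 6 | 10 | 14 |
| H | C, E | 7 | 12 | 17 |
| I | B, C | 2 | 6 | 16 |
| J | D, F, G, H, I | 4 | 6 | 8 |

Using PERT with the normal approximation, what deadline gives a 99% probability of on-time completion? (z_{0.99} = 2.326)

te_A = (6 + 4·10 + 26)/6 = 72/6 = 12; σ²_A = ((26−6)/6)² = 11.111
te_B = (9 + 4·14 + 31)/6 = 96/6 = 16; σ²_B = ((31−9)/6)² = 13.444
te_C = (3 + 4·4 + 5)/6 = 24/6 = 4; σ²_C = ((5−3)/6)² = 0.111
te_D = (2 + 4·4 + 6)/6 = 24/6 = 4; σ²_D = ((6−2)/6)² = 0.444
te_E = (7 + 4·10 + 13)/6 = 60/6 = 10; σ²_E = ((13−7)/6)² = 1.000
te_F = (7 + 4·8 + 9)/6 = 48/6 = 8; σ²_F = ((9−7)/6)² = 0.111
te_G = (6 + 4·10 + 14)/6 = 60/6 = 10; σ²_G = ((14−6)/6)² = 1.778
te_H = (7 + 4·12 + 17)/6 = 72/6 = 12; σ²_H = ((17−7)/6)² = 2.778
te_I = (2 + 4·6 + 16)/6 = 42/6 = 7; σ²_I = ((16−2)/6)² = 5.444
te_J = (4 + 4·6 + 8)/6 = 36/6 = 6; σ²_J = ((8−4)/6)² = 0.444

Forward pass:
ES_A = 0; EF_A = 12
ES_B = 0; EF_B = 16
ES_C = max(EF_A=12, EF_B=16) = 16; EF_C = 16+4 = 20
ES_D = max(EF_A=12, EF_B=16) = 16; EF_D = 16+4 = 20
ES_E = 12; EF_E = 12+10 = 22
ES_F = 22; EF_F = 22+8 = 30
ES_G = 12; EF_G = 12+10 = 22
ES_H = max(EF_C=20, EF_E=22) = 22; EF_H = 22+12 = 34
ES_I = max(EF_B=16, EF_C=20) = 20; EF_I = 20+7 = 27
ES_J = max(EF_D=20, EF_F=30, EF_G=22, EF_H=34, EF_I=27) = 34; EF_J = 34+6 = 40
Expected project duration μ = 40 weeks. Critical path: A → E → H → J.

Variance along critical path = 11.111 + 1.000 + 2.778 + 0.444 = 15.333; σ = 3.916 weeks.
D = μ + z·σ = 40 + 2.326·3.916 = 49.1 weeks

49.1 weeks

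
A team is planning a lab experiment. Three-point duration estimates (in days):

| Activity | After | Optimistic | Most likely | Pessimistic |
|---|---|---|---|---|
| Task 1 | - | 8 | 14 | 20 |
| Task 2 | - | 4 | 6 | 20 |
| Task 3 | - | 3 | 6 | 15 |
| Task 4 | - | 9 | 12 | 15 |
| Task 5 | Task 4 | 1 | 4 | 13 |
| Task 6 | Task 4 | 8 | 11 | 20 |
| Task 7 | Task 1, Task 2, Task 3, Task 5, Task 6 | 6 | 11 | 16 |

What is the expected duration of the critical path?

35 days

te_Task 1 = (8 + 4·14 + 20)/6 = 84/6 = 14
te_Task 2 = (4 + 4·6 + 20)/6 = 48/6 = 8
te_Task 3 = (3 + 4·6 + 15)/6 = 42/6 = 7
te_Task 4 = (9 + 4·12 + 15)/6 = 72/6 = 12
te_Task 5 = (1 + 4·4 + 13)/6 = 30/6 = 5
te_Task 6 = (8 + 4·11 + 20)/6 = 72/6 = 12
te_Task 7 = (6 + 4·11 + 16)/6 = 66/6 = 11

Forward pass:
ES_Task 1 = 0; EF_Task 1 = 14
ES_Task 2 = 0; EF_Task 2 = 8
ES_Task 3 = 0; EF_Task 3 = 7
ES_Task 4 = 0; EF_Task 4 = 12
ES_Task 5 = 12; EF_Task 5 = 12+5 = 17
ES_Task 6 = 12; EF_Task 6 = 12+12 = 24
ES_Task 7 = max(EF_Task 1=14, EF_Task 2=8, EF_Task 3=7, EF_Task 5=17, EF_Task 6=24) = 24; EF_Task 7 = 24+11 = 35
Expected project duration μ = 35 days. Critical path: Task 4 → Task 6 → Task 7.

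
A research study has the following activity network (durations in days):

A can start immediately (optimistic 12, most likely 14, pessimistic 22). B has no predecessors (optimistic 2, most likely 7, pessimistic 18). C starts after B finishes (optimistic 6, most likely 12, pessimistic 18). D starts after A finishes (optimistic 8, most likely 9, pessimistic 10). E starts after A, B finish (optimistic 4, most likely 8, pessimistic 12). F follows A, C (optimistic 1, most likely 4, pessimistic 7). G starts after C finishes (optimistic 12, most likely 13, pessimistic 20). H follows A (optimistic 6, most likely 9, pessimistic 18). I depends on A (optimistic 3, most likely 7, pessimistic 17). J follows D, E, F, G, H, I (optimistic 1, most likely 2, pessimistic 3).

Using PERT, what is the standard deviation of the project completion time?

te_A = (12 + 4·14 + 22)/6 = 90/6 = 15; σ²_A = ((22−12)/6)² = 2.778
te_B = (2 + 4·7 + 18)/6 = 48/6 = 8; σ²_B = ((18−2)/6)² = 7.111
te_C = (6 + 4·12 + 18)/6 = 72/6 = 12; σ²_C = ((18−6)/6)² = 4.000
te_D = (8 + 4·9 + 10)/6 = 54/6 = 9; σ²_D = ((10−8)/6)² = 0.111
te_E = (4 + 4·8 + 12)/6 = 48/6 = 8; σ²_E = ((12−4)/6)² = 1.778
te_F = (1 + 4·4 + 7)/6 = 24/6 = 4; σ²_F = ((7−1)/6)² = 1.000
te_G = (12 + 4·13 + 20)/6 = 84/6 = 14; σ²_G = ((20−12)/6)² = 1.778
te_H = (6 + 4·9 + 18)/6 = 60/6 = 10; σ²_H = ((18−6)/6)² = 4.000
te_I = (3 + 4·7 + 17)/6 = 48/6 = 8; σ²_I = ((17−3)/6)² = 5.444
te_J = (1 + 4·2 + 3)/6 = 12/6 = 2; σ²_J = ((3−1)/6)² = 0.111

Forward pass:
ES_A = 0; EF_A = 15
ES_B = 0; EF_B = 8
ES_C = 8; EF_C = 8+12 = 20
ES_D = 15; EF_D = 15+9 = 24
ES_E = max(EF_A=15, EF_B=8) = 15; EF_E = 15+8 = 23
ES_F = max(EF_A=15, EF_C=20) = 20; EF_F = 20+4 = 24
ES_G = 20; EF_G = 20+14 = 34
ES_H = 15; EF_H = 15+10 = 25
ES_I = 15; EF_I = 15+8 = 23
ES_J = max(EF_D=24, EF_E=23, EF_F=24, EF_G=34, EF_H=25, EF_I=23) = 34; EF_J = 34+2 = 36
Expected project duration μ = 36 days. Critical path: B → C → G → J.

Variance along critical path = 7.111 + 4.000 + 1.778 + 0.111 = 13.000
σ = √13.000 = 3.606 days

3.61 days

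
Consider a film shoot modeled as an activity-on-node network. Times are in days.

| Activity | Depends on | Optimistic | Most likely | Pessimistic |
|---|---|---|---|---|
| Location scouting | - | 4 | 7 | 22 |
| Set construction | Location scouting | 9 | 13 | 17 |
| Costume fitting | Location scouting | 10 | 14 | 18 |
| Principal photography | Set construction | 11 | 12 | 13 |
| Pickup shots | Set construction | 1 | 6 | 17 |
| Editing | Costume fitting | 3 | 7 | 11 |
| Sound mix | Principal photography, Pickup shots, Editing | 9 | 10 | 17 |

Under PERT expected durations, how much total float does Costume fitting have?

4 days

te_Location scouting = (4 + 4·7 + 22)/6 = 54/6 = 9
te_Set construction = (9 + 4·13 + 17)/6 = 78/6 = 13
te_Costume fitting = (10 + 4·14 + 18)/6 = 84/6 = 14
te_Principal photography = (11 + 4·12 + 13)/6 = 72/6 = 12
te_Pickup shots = (1 + 4·6 + 17)/6 = 42/6 = 7
te_Editing = (3 + 4·7 + 11)/6 = 42/6 = 7
te_Sound mix = (9 + 4·10 + 17)/6 = 66/6 = 11

Forward pass:
ES_Location scouting = 0; EF_Location scouting = 9
ES_Set construction = 9; EF_Set construction = 9+13 = 22
ES_Costume fitting = 9; EF_Costume fitting = 9+14 = 23
ES_Principal photography = 22; EF_Principal photography = 22+12 = 34
ES_Pickup shots = 22; EF_Pickup shots = 22+7 = 29
ES_Editing = 23; EF_Editing = 23+7 = 30
ES_Sound mix = max(EF_Principal photography=34, EF_Pickup shots=29, EF_Editing=30) = 34; EF_Sound mix = 34+11 = 45
Expected project duration μ = 45 days. Critical path: Location scouting → Set construction → Principal photography → Sound mix.

Backward pass:
LF_Sound mix = 45; LS_Sound mix = 45−11 = 34
LF_Editing = LS_Sound mix = 34; LS_Editing = 34−7 = 27
LF_Pickup shots = LS_Sound mix = 34; LS_Pickup shots = 34−7 = 27
LF_Principal photography = LS_Sound mix = 34; LS_Principal photography = 34−12 = 22
LF_Costume fitting = LS_Editing = 27; LS_Costume fitting = 27−14 = 13
LF_Set construction = min(LS_Principal photography=22, LS_Pickup shots=27) = 22; LS_Set construction = 22−13 = 9
LF_Location scouting = min(LS_Set construction=9, LS_Costume fitting=13) = 9; LS_Location scouting = 9−9 = 0
Slack_Costume fitting = LS_Costume fitting − ES_Costume fitting = 13 − 9 = 4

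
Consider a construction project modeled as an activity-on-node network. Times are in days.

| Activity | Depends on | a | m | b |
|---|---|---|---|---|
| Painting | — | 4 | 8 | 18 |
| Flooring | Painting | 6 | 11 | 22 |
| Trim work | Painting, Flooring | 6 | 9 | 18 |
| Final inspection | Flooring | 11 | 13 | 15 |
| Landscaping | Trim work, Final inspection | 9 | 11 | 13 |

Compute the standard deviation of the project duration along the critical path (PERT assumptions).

te_Painting = (4 + 4·8 + 18)/6 = 54/6 = 9; σ²_Painting = ((18−4)/6)² = 5.444
te_Flooring = (6 + 4·11 + 22)/6 = 72/6 = 12; σ²_Flooring = ((22−6)/6)² = 7.111
te_Trim work = (6 + 4·9 + 18)/6 = 60/6 = 10; σ²_Trim work = ((18−6)/6)² = 4.000
te_Final inspection = (11 + 4·13 + 15)/6 = 78/6 = 13; σ²_Final inspection = ((15−11)/6)² = 0.444
te_Landscaping = (9 + 4·11 + 13)/6 = 66/6 = 11; σ²_Landscaping = ((13−9)/6)² = 0.444

Forward pass:
ES_Painting = 0; EF_Painting = 9
ES_Flooring = 9; EF_Flooring = 9+12 = 21
ES_Trim work = max(EF_Painting=9, EF_Flooring=21) = 21; EF_Trim work = 21+10 = 31
ES_Final inspection = 21; EF_Final inspection = 21+13 = 34
ES_Landscaping = max(EF_Trim work=31, EF_Final inspection=34) = 34; EF_Landscaping = 34+11 = 45
Expected project duration μ = 45 days. Critical path: Painting → Flooring → Final inspection → Landscaping.

Variance along critical path = 5.444 + 7.111 + 0.444 + 0.444 = 13.444
σ = √13.444 = 3.667 days

3.67 days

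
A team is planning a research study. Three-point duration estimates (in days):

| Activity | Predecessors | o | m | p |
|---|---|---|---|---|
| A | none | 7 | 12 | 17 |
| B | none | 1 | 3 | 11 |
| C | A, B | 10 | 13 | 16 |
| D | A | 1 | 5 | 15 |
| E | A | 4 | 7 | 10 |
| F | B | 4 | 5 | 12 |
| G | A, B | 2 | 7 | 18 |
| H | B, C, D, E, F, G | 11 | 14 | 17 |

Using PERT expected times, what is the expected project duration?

te_A = (7 + 4·12 + 17)/6 = 72/6 = 12
te_B = (1 + 4·3 + 11)/6 = 24/6 = 4
te_C = (10 + 4·13 + 16)/6 = 78/6 = 13
te_D = (1 + 4·5 + 15)/6 = 36/6 = 6
te_E = (4 + 4·7 + 10)/6 = 42/6 = 7
te_F = (4 + 4·5 + 12)/6 = 36/6 = 6
te_G = (2 + 4·7 + 18)/6 = 48/6 = 8
te_H = (11 + 4·14 + 17)/6 = 84/6 = 14

Forward pass:
ES_A = 0; EF_A = 12
ES_B = 0; EF_B = 4
ES_C = max(EF_A=12, EF_B=4) = 12; EF_C = 12+13 = 25
ES_D = 12; EF_D = 12+6 = 18
ES_E = 12; EF_E = 12+7 = 19
ES_F = 4; EF_F = 4+6 = 10
ES_G = max(EF_A=12, EF_B=4) = 12; EF_G = 12+8 = 20
ES_H = max(EF_B=4, EF_C=25, EF_D=18, EF_E=19, EF_F=10, EF_G=20) = 25; EF_H = 25+14 = 39
Expected project duration μ = 39 days. Critical path: A → C → H.

39 days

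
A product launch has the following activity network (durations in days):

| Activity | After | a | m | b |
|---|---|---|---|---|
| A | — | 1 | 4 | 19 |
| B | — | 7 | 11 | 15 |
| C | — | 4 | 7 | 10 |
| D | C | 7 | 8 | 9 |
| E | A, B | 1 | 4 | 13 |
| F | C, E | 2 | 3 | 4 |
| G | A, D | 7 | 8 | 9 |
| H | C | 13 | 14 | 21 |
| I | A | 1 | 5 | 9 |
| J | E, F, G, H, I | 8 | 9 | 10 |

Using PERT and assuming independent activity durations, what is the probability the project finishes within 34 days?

0.958

te_A = (1 + 4·4 + 19)/6 = 36/6 = 6; σ²_A = ((19−1)/6)² = 9.000
te_B = (7 + 4·11 + 15)/6 = 66/6 = 11; σ²_B = ((15−7)/6)² = 1.778
te_C = (4 + 4·7 + 10)/6 = 42/6 = 7; σ²_C = ((10−4)/6)² = 1.000
te_D = (7 + 4·8 + 9)/6 = 48/6 = 8; σ²_D = ((9−7)/6)² = 0.111
te_E = (1 + 4·4 + 13)/6 = 30/6 = 5; σ²_E = ((13−1)/6)² = 4.000
te_F = (2 + 4·3 + 4)/6 = 18/6 = 3; σ²_F = ((4−2)/6)² = 0.111
te_G = (7 + 4·8 + 9)/6 = 48/6 = 8; σ²_G = ((9−7)/6)² = 0.111
te_H = (13 + 4·14 + 21)/6 = 90/6 = 15; σ²_H = ((21−13)/6)² = 1.778
te_I = (1 + 4·5 + 9)/6 = 30/6 = 5; σ²_I = ((9−1)/6)² = 1.778
te_J = (8 + 4·9 + 10)/6 = 54/6 = 9; σ²_J = ((10−8)/6)² = 0.111

Forward pass:
ES_A = 0; EF_A = 6
ES_B = 0; EF_B = 11
ES_C = 0; EF_C = 7
ES_D = 7; EF_D = 7+8 = 15
ES_E = max(EF_A=6, EF_B=11) = 11; EF_E = 11+5 = 16
ES_F = max(EF_C=7, EF_E=16) = 16; EF_F = 16+3 = 19
ES_G = max(EF_A=6, EF_D=15) = 15; EF_G = 15+8 = 23
ES_H = 7; EF_H = 7+15 = 22
ES_I = 6; EF_I = 6+5 = 11
ES_J = max(EF_E=16, EF_F=19, EF_G=23, EF_H=22, EF_I=11) = 23; EF_J = 23+9 = 32
Expected project duration μ = 32 days. Critical path: C → D → G → J.

Variance along critical path = 1.000 + 0.111 + 0.111 + 0.111 = 1.333; σ = √1.333 = 1.155 days.
Z = (34 − 32) / 1.155 = 1.732
P(T ≤ 34) = Φ(1.732) ≈ 0.958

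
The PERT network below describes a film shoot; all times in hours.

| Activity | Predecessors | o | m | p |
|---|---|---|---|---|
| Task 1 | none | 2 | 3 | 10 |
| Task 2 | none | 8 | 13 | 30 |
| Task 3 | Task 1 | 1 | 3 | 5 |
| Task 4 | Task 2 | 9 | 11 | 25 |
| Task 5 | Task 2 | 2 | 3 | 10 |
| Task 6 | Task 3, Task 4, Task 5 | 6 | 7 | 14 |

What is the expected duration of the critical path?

36 hours

te_Task 1 = (2 + 4·3 + 10)/6 = 24/6 = 4
te_Task 2 = (8 + 4·13 + 30)/6 = 90/6 = 15
te_Task 3 = (1 + 4·3 + 5)/6 = 18/6 = 3
te_Task 4 = (9 + 4·11 + 25)/6 = 78/6 = 13
te_Task 5 = (2 + 4·3 + 10)/6 = 24/6 = 4
te_Task 6 = (6 + 4·7 + 14)/6 = 48/6 = 8

Forward pass:
ES_Task 1 = 0; EF_Task 1 = 4
ES_Task 2 = 0; EF_Task 2 = 15
ES_Task 3 = 4; EF_Task 3 = 4+3 = 7
ES_Task 4 = 15; EF_Task 4 = 15+13 = 28
ES_Task 5 = 15; EF_Task 5 = 15+4 = 19
ES_Task 6 = max(EF_Task 3=7, EF_Task 4=28, EF_Task 5=19) = 28; EF_Task 6 = 28+8 = 36
Expected project duration μ = 36 hours. Critical path: Task 2 → Task 4 → Task 6.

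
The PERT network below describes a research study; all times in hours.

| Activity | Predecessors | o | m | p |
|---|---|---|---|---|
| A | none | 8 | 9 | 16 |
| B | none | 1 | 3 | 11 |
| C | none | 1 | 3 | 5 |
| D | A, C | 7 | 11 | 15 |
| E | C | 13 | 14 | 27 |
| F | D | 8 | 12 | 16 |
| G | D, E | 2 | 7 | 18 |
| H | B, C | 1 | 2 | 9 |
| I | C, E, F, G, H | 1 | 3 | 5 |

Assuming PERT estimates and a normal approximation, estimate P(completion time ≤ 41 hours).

0.981

te_A = (8 + 4·9 + 16)/6 = 60/6 = 10; σ²_A = ((16−8)/6)² = 1.778
te_B = (1 + 4·3 + 11)/6 = 24/6 = 4; σ²_B = ((11−1)/6)² = 2.778
te_C = (1 + 4·3 + 5)/6 = 18/6 = 3; σ²_C = ((5−1)/6)² = 0.444
te_D = (7 + 4·11 + 15)/6 = 66/6 = 11; σ²_D = ((15−7)/6)² = 1.778
te_E = (13 + 4·14 + 27)/6 = 96/6 = 16; σ²_E = ((27−13)/6)² = 5.444
te_F = (8 + 4·12 + 16)/6 = 72/6 = 12; σ²_F = ((16−8)/6)² = 1.778
te_G = (2 + 4·7 + 18)/6 = 48/6 = 8; σ²_G = ((18−2)/6)² = 7.111
te_H = (1 + 4·2 + 9)/6 = 18/6 = 3; σ²_H = ((9−1)/6)² = 1.778
te_I = (1 + 4·3 + 5)/6 = 18/6 = 3; σ²_I = ((5−1)/6)² = 0.444

Forward pass:
ES_A = 0; EF_A = 10
ES_B = 0; EF_B = 4
ES_C = 0; EF_C = 3
ES_D = max(EF_A=10, EF_C=3) = 10; EF_D = 10+11 = 21
ES_E = 3; EF_E = 3+16 = 19
ES_F = 21; EF_F = 21+12 = 33
ES_G = max(EF_D=21, EF_E=19) = 21; EF_G = 21+8 = 29
ES_H = max(EF_B=4, EF_C=3) = 4; EF_H = 4+3 = 7
ES_I = max(EF_C=3, EF_E=19, EF_F=33, EF_G=29, EF_H=7) = 33; EF_I = 33+3 = 36
Expected project duration μ = 36 hours. Critical path: A → D → F → I.

Variance along critical path = 1.778 + 1.778 + 1.778 + 0.444 = 5.778; σ = √5.778 = 2.404 hours.
Z = (41 − 36) / 2.404 = 2.080
P(T ≤ 41) = Φ(2.080) ≈ 0.981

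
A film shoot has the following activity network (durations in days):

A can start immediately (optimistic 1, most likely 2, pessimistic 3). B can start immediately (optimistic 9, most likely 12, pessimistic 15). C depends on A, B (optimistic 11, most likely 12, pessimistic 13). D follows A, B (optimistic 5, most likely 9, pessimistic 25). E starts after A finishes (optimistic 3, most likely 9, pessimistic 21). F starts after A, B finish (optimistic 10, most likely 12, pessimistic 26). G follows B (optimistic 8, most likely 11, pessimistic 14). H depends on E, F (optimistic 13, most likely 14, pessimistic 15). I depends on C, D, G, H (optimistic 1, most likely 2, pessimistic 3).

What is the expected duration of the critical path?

42 days

te_A = (1 + 4·2 + 3)/6 = 12/6 = 2
te_B = (9 + 4·12 + 15)/6 = 72/6 = 12
te_C = (11 + 4·12 + 13)/6 = 72/6 = 12
te_D = (5 + 4·9 + 25)/6 = 66/6 = 11
te_E = (3 + 4·9 + 21)/6 = 60/6 = 10
te_F = (10 + 4·12 + 26)/6 = 84/6 = 14
te_G = (8 + 4·11 + 14)/6 = 66/6 = 11
te_H = (13 + 4·14 + 15)/6 = 84/6 = 14
te_I = (1 + 4·2 + 3)/6 = 12/6 = 2

Forward pass:
ES_A = 0; EF_A = 2
ES_B = 0; EF_B = 12
ES_C = max(EF_A=2, EF_B=12) = 12; EF_C = 12+12 = 24
ES_D = max(EF_A=2, EF_B=12) = 12; EF_D = 12+11 = 23
ES_E = 2; EF_E = 2+10 = 12
ES_F = max(EF_A=2, EF_B=12) = 12; EF_F = 12+14 = 26
ES_G = 12; EF_G = 12+11 = 23
ES_H = max(EF_E=12, EF_F=26) = 26; EF_H = 26+14 = 40
ES_I = max(EF_C=24, EF_D=23, EF_G=23, EF_H=40) = 40; EF_I = 40+2 = 42
Expected project duration μ = 42 days. Critical path: B → F → H → I.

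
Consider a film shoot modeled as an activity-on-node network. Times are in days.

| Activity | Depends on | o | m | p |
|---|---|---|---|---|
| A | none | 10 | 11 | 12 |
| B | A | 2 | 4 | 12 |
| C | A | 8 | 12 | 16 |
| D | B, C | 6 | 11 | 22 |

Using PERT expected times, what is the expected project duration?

35 days

te_A = (10 + 4·11 + 12)/6 = 66/6 = 11
te_B = (2 + 4·4 + 12)/6 = 30/6 = 5
te_C = (8 + 4·12 + 16)/6 = 72/6 = 12
te_D = (6 + 4·11 + 22)/6 = 72/6 = 12

Forward pass:
ES_A = 0; EF_A = 11
ES_B = 11; EF_B = 11+5 = 16
ES_C = 11; EF_C = 11+12 = 23
ES_D = max(EF_B=16, EF_C=23) = 23; EF_D = 23+12 = 35
Expected project duration μ = 35 days. Critical path: A → C → D.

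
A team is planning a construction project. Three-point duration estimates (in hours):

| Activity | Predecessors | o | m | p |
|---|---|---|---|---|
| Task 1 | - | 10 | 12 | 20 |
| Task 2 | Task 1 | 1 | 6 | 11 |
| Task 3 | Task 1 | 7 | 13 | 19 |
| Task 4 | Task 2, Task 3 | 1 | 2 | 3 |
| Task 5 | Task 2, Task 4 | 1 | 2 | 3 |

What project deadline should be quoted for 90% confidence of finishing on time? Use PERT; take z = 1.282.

33.4 hours

te_Task 1 = (10 + 4·12 + 20)/6 = 78/6 = 13; σ²_Task 1 = ((20−10)/6)² = 2.778
te_Task 2 = (1 + 4·6 + 11)/6 = 36/6 = 6; σ²_Task 2 = ((11−1)/6)² = 2.778
te_Task 3 = (7 + 4·13 + 19)/6 = 78/6 = 13; σ²_Task 3 = ((19−7)/6)² = 4.000
te_Task 4 = (1 + 4·2 + 3)/6 = 12/6 = 2; σ²_Task 4 = ((3−1)/6)² = 0.111
te_Task 5 = (1 + 4·2 + 3)/6 = 12/6 = 2; σ²_Task 5 = ((3−1)/6)² = 0.111

Forward pass:
ES_Task 1 = 0; EF_Task 1 = 13
ES_Task 2 = 13; EF_Task 2 = 13+6 = 19
ES_Task 3 = 13; EF_Task 3 = 13+13 = 26
ES_Task 4 = max(EF_Task 2=19, EF_Task 3=26) = 26; EF_Task 4 = 26+2 = 28
ES_Task 5 = max(EF_Task 2=19, EF_Task 4=28) = 28; EF_Task 5 = 28+2 = 30
Expected project duration μ = 30 hours. Critical path: Task 1 → Task 3 → Task 4 → Task 5.

Variance along critical path = 2.778 + 4.000 + 0.111 + 0.111 = 7.000; σ = 2.646 hours.
D = μ + z·σ = 30 + 1.282·2.646 = 33.4 hours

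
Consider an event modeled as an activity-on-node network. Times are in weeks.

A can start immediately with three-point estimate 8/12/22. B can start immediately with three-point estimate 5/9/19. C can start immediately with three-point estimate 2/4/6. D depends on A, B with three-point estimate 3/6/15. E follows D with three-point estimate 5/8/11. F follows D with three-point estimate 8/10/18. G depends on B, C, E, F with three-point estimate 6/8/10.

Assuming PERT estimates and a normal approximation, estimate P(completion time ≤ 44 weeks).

te_A = (8 + 4·12 + 22)/6 = 78/6 = 13; σ²_A = ((22−8)/6)² = 5.444
te_B = (5 + 4·9 + 19)/6 = 60/6 = 10; σ²_B = ((19−5)/6)² = 5.444
te_C = (2 + 4·4 + 6)/6 = 24/6 = 4; σ²_C = ((6−2)/6)² = 0.444
te_D = (3 + 4·6 + 15)/6 = 42/6 = 7; σ²_D = ((15−3)/6)² = 4.000
te_E = (5 + 4·8 + 11)/6 = 48/6 = 8; σ²_E = ((11−5)/6)² = 1.000
te_F = (8 + 4·10 + 18)/6 = 66/6 = 11; σ²_F = ((18−8)/6)² = 2.778
te_G = (6 + 4·8 + 10)/6 = 48/6 = 8; σ²_G = ((10−6)/6)² = 0.444

Forward pass:
ES_A = 0; EF_A = 13
ES_B = 0; EF_B = 10
ES_C = 0; EF_C = 4
ES_D = max(EF_A=13, EF_B=10) = 13; EF_D = 13+7 = 20
ES_E = 20; EF_E = 20+8 = 28
ES_F = 20; EF_F = 20+11 = 31
ES_G = max(EF_B=10, EF_C=4, EF_E=28, EF_F=31) = 31; EF_G = 31+8 = 39
Expected project duration μ = 39 weeks. Critical path: A → D → F → G.

Variance along critical path = 5.444 + 4.000 + 2.778 + 0.444 = 12.667; σ = √12.667 = 3.559 weeks.
Z = (44 − 39) / 3.559 = 1.405
P(T ≤ 44) = Φ(1.405) ≈ 0.920

0.920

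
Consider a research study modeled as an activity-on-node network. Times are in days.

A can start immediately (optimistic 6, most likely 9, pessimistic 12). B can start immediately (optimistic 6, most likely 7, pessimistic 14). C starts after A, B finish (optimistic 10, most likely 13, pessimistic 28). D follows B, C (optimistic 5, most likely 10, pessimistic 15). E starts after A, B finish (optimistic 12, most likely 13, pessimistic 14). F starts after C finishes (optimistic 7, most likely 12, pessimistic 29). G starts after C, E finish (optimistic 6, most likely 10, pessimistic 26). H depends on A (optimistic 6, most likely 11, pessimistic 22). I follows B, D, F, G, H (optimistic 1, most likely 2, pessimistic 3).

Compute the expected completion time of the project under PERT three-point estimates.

40 days

te_A = (6 + 4·9 + 12)/6 = 54/6 = 9
te_B = (6 + 4·7 + 14)/6 = 48/6 = 8
te_C = (10 + 4·13 + 28)/6 = 90/6 = 15
te_D = (5 + 4·10 + 15)/6 = 60/6 = 10
te_E = (12 + 4·13 + 14)/6 = 78/6 = 13
te_F = (7 + 4·12 + 29)/6 = 84/6 = 14
te_G = (6 + 4·10 + 26)/6 = 72/6 = 12
te_H = (6 + 4·11 + 22)/6 = 72/6 = 12
te_I = (1 + 4·2 + 3)/6 = 12/6 = 2

Forward pass:
ES_A = 0; EF_A = 9
ES_B = 0; EF_B = 8
ES_C = max(EF_A=9, EF_B=8) = 9; EF_C = 9+15 = 24
ES_D = max(EF_B=8, EF_C=24) = 24; EF_D = 24+10 = 34
ES_E = max(EF_A=9, EF_B=8) = 9; EF_E = 9+13 = 22
ES_F = 24; EF_F = 24+14 = 38
ES_G = max(EF_C=24, EF_E=22) = 24; EF_G = 24+12 = 36
ES_H = 9; EF_H = 9+12 = 21
ES_I = max(EF_B=8, EF_D=34, EF_F=38, EF_G=36, EF_H=21) = 38; EF_I = 38+2 = 40
Expected project duration μ = 40 days. Critical path: A → C → F → I.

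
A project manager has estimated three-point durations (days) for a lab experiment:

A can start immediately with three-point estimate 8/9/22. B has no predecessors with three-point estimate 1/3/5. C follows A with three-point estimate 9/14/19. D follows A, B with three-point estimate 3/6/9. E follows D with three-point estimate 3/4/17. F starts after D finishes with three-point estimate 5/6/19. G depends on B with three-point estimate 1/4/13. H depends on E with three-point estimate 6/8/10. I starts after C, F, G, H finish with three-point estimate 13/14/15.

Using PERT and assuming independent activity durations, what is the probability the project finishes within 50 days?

0.922

te_A = (8 + 4·9 + 22)/6 = 66/6 = 11; σ²_A = ((22−8)/6)² = 5.444
te_B = (1 + 4·3 + 5)/6 = 18/6 = 3; σ²_B = ((5−1)/6)² = 0.444
te_C = (9 + 4·14 + 19)/6 = 84/6 = 14; σ²_C = ((19−9)/6)² = 2.778
te_D = (3 + 4·6 + 9)/6 = 36/6 = 6; σ²_D = ((9−3)/6)² = 1.000
te_E = (3 + 4·4 + 17)/6 = 36/6 = 6; σ²_E = ((17−3)/6)² = 5.444
te_F = (5 + 4·6 + 19)/6 = 48/6 = 8; σ²_F = ((19−5)/6)² = 5.444
te_G = (1 + 4·4 + 13)/6 = 30/6 = 5; σ²_G = ((13−1)/6)² = 4.000
te_H = (6 + 4·8 + 10)/6 = 48/6 = 8; σ²_H = ((10−6)/6)² = 0.444
te_I = (13 + 4·14 + 15)/6 = 84/6 = 14; σ²_I = ((15−13)/6)² = 0.111

Forward pass:
ES_A = 0; EF_A = 11
ES_B = 0; EF_B = 3
ES_C = 11; EF_C = 11+14 = 25
ES_D = max(EF_A=11, EF_B=3) = 11; EF_D = 11+6 = 17
ES_E = 17; EF_E = 17+6 = 23
ES_F = 17; EF_F = 17+8 = 25
ES_G = 3; EF_G = 3+5 = 8
ES_H = 23; EF_H = 23+8 = 31
ES_I = max(EF_C=25, EF_F=25, EF_G=8, EF_H=31) = 31; EF_I = 31+14 = 45
Expected project duration μ = 45 days. Critical path: A → D → E → H → I.

Variance along critical path = 5.444 + 1.000 + 5.444 + 0.444 + 0.111 = 12.444; σ = √12.444 = 3.528 days.
Z = (50 − 45) / 3.528 = 1.417
P(T ≤ 50) = Φ(1.417) ≈ 0.922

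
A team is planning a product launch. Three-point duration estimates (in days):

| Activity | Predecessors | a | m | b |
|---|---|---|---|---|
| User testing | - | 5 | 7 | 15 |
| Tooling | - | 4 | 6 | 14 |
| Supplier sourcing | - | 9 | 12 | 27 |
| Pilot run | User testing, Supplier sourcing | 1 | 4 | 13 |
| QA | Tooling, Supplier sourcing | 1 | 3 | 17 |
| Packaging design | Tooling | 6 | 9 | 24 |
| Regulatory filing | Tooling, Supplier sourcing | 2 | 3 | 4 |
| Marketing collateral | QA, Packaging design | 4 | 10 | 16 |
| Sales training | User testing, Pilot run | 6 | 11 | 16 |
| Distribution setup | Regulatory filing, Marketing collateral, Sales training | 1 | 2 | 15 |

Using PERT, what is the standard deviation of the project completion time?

4.61 days

te_User testing = (5 + 4·7 + 15)/6 = 48/6 = 8; σ²_User testing = ((15−5)/6)² = 2.778
te_Tooling = (4 + 4·6 + 14)/6 = 42/6 = 7; σ²_Tooling = ((14−4)/6)² = 2.778
te_Supplier sourcing = (9 + 4·12 + 27)/6 = 84/6 = 14; σ²_Supplier sourcing = ((27−9)/6)² = 9.000
te_Pilot run = (1 + 4·4 + 13)/6 = 30/6 = 5; σ²_Pilot run = ((13−1)/6)² = 4.000
te_QA = (1 + 4·3 + 17)/6 = 30/6 = 5; σ²_QA = ((17−1)/6)² = 7.111
te_Packaging design = (6 + 4·9 + 24)/6 = 66/6 = 11; σ²_Packaging design = ((24−6)/6)² = 9.000
te_Regulatory filing = (2 + 4·3 + 4)/6 = 18/6 = 3; σ²_Regulatory filing = ((4−2)/6)² = 0.111
te_Marketing collateral = (4 + 4·10 + 16)/6 = 60/6 = 10; σ²_Marketing collateral = ((16−4)/6)² = 4.000
te_Sales training = (6 + 4·11 + 16)/6 = 66/6 = 11; σ²_Sales training = ((16−6)/6)² = 2.778
te_Distribution setup = (1 + 4·2 + 15)/6 = 24/6 = 4; σ²_Distribution setup = ((15−1)/6)² = 5.444

Forward pass:
ES_User testing = 0; EF_User testing = 8
ES_Tooling = 0; EF_Tooling = 7
ES_Supplier sourcing = 0; EF_Supplier sourcing = 14
ES_Pilot run = max(EF_User testing=8, EF_Supplier sourcing=14) = 14; EF_Pilot run = 14+5 = 19
ES_QA = max(EF_Tooling=7, EF_Supplier sourcing=14) = 14; EF_QA = 14+5 = 19
ES_Packaging design = 7; EF_Packaging design = 7+11 = 18
ES_Regulatory filing = max(EF_Tooling=7, EF_Supplier sourcing=14) = 14; EF_Regulatory filing = 14+3 = 17
ES_Marketing collateral = max(EF_QA=19, EF_Packaging design=18) = 19; EF_Marketing collateral = 19+10 = 29
ES_Sales training = max(EF_User testing=8, EF_Pilot run=19) = 19; EF_Sales training = 19+11 = 30
ES_Distribution setup = max(EF_Regulatory filing=17, EF_Marketing collateral=29, EF_Sales training=30) = 30; EF_Distribution setup = 30+4 = 34
Expected project duration μ = 34 days. Critical path: Supplier sourcing → Pilot run → Sales training → Distribution setup.

Variance along critical path = 9.000 + 4.000 + 2.778 + 5.444 = 21.222
σ = √21.222 = 4.607 days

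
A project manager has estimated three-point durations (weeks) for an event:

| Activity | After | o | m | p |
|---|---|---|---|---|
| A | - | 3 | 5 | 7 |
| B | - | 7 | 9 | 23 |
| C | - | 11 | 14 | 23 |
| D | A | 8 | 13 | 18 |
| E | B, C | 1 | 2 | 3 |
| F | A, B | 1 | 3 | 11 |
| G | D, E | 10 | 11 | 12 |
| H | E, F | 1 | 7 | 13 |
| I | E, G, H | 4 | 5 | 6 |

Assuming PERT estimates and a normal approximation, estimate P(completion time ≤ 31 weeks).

0.053

te_A = (3 + 4·5 + 7)/6 = 30/6 = 5; σ²_A = ((7−3)/6)² = 0.444
te_B = (7 + 4·9 + 23)/6 = 66/6 = 11; σ²_B = ((23−7)/6)² = 7.111
te_C = (11 + 4·14 + 23)/6 = 90/6 = 15; σ²_C = ((23−11)/6)² = 4.000
te_D = (8 + 4·13 + 18)/6 = 78/6 = 13; σ²_D = ((18−8)/6)² = 2.778
te_E = (1 + 4·2 + 3)/6 = 12/6 = 2; σ²_E = ((3−1)/6)² = 0.111
te_F = (1 + 4·3 + 11)/6 = 24/6 = 4; σ²_F = ((11−1)/6)² = 2.778
te_G = (10 + 4·11 + 12)/6 = 66/6 = 11; σ²_G = ((12−10)/6)² = 0.111
te_H = (1 + 4·7 + 13)/6 = 42/6 = 7; σ²_H = ((13−1)/6)² = 4.000
te_I = (4 + 4·5 + 6)/6 = 30/6 = 5; σ²_I = ((6−4)/6)² = 0.111

Forward pass:
ES_A = 0; EF_A = 5
ES_B = 0; EF_B = 11
ES_C = 0; EF_C = 15
ES_D = 5; EF_D = 5+13 = 18
ES_E = max(EF_B=11, EF_C=15) = 15; EF_E = 15+2 = 17
ES_F = max(EF_A=5, EF_B=11) = 11; EF_F = 11+4 = 15
ES_G = max(EF_D=18, EF_E=17) = 18; EF_G = 18+11 = 29
ES_H = max(EF_E=17, EF_F=15) = 17; EF_H = 17+7 = 24
ES_I = max(EF_E=17, EF_G=29, EF_H=24) = 29; EF_I = 29+5 = 34
Expected project duration μ = 34 weeks. Critical path: A → D → G → I.

Variance along critical path = 0.444 + 2.778 + 0.111 + 0.111 = 3.444; σ = √3.444 = 1.856 weeks.
Z = (31 − 34) / 1.856 = -1.616
P(T ≤ 31) = Φ(-1.616) ≈ 0.053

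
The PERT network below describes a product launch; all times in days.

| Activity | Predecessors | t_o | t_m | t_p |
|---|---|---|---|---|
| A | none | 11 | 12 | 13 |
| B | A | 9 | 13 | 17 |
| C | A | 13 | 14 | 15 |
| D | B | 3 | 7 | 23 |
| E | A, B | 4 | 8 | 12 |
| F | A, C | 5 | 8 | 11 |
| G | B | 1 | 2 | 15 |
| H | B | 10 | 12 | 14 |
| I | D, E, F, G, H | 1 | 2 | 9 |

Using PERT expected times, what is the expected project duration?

40 days

te_A = (11 + 4·12 + 13)/6 = 72/6 = 12
te_B = (9 + 4·13 + 17)/6 = 78/6 = 13
te_C = (13 + 4·14 + 15)/6 = 84/6 = 14
te_D = (3 + 4·7 + 23)/6 = 54/6 = 9
te_E = (4 + 4·8 + 12)/6 = 48/6 = 8
te_F = (5 + 4·8 + 11)/6 = 48/6 = 8
te_G = (1 + 4·2 + 15)/6 = 24/6 = 4
te_H = (10 + 4·12 + 14)/6 = 72/6 = 12
te_I = (1 + 4·2 + 9)/6 = 18/6 = 3

Forward pass:
ES_A = 0; EF_A = 12
ES_B = 12; EF_B = 12+13 = 25
ES_C = 12; EF_C = 12+14 = 26
ES_D = 25; EF_D = 25+9 = 34
ES_E = max(EF_A=12, EF_B=25) = 25; EF_E = 25+8 = 33
ES_F = max(EF_A=12, EF_C=26) = 26; EF_F = 26+8 = 34
ES_G = 25; EF_G = 25+4 = 29
ES_H = 25; EF_H = 25+12 = 37
ES_I = max(EF_D=34, EF_E=33, EF_F=34, EF_G=29, EF_H=37) = 37; EF_I = 37+3 = 40
Expected project duration μ = 40 days. Critical path: A → B → H → I.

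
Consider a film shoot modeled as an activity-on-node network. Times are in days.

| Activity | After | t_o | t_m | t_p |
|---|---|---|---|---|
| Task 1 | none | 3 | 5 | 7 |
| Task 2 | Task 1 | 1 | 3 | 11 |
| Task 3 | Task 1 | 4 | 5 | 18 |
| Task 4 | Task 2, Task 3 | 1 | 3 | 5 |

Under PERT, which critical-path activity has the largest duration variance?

te_Task 1 = (3 + 4·5 + 7)/6 = 30/6 = 5; σ²_Task 1 = ((7−3)/6)² = 0.444
te_Task 2 = (1 + 4·3 + 11)/6 = 24/6 = 4; σ²_Task 2 = ((11−1)/6)² = 2.778
te_Task 3 = (4 + 4·5 + 18)/6 = 42/6 = 7; σ²_Task 3 = ((18−4)/6)² = 5.444
te_Task 4 = (1 + 4·3 + 5)/6 = 18/6 = 3; σ²_Task 4 = ((5−1)/6)² = 0.444

Forward pass:
ES_Task 1 = 0; EF_Task 1 = 5
ES_Task 2 = 5; EF_Task 2 = 5+4 = 9
ES_Task 3 = 5; EF_Task 3 = 5+7 = 12
ES_Task 4 = max(EF_Task 2=9, EF_Task 3=12) = 12; EF_Task 4 = 12+3 = 15
Expected project duration μ = 15 days. Critical path: Task 1 → Task 3 → Task 4.

Variances on critical path: σ²_Task 1=0.444, σ²_Task 3=5.444, σ²_Task 4=0.444.
Largest is σ²_Task 3 = 5.444.

Task 3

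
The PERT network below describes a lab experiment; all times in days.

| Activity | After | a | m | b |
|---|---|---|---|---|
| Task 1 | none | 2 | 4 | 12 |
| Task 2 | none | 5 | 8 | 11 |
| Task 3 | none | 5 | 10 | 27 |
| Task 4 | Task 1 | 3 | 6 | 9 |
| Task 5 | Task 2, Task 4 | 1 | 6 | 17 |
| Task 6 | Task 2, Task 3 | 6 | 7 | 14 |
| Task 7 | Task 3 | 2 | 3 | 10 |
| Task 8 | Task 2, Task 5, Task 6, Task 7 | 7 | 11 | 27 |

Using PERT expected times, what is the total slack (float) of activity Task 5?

2 days

te_Task 1 = (2 + 4·4 + 12)/6 = 30/6 = 5
te_Task 2 = (5 + 4·8 + 11)/6 = 48/6 = 8
te_Task 3 = (5 + 4·10 + 27)/6 = 72/6 = 12
te_Task 4 = (3 + 4·6 + 9)/6 = 36/6 = 6
te_Task 5 = (1 + 4·6 + 17)/6 = 42/6 = 7
te_Task 6 = (6 + 4·7 + 14)/6 = 48/6 = 8
te_Task 7 = (2 + 4·3 + 10)/6 = 24/6 = 4
te_Task 8 = (7 + 4·11 + 27)/6 = 78/6 = 13

Forward pass:
ES_Task 1 = 0; EF_Task 1 = 5
ES_Task 2 = 0; EF_Task 2 = 8
ES_Task 3 = 0; EF_Task 3 = 12
ES_Task 4 = 5; EF_Task 4 = 5+6 = 11
ES_Task 5 = max(EF_Task 2=8, EF_Task 4=11) = 11; EF_Task 5 = 11+7 = 18
ES_Task 6 = max(EF_Task 2=8, EF_Task 3=12) = 12; EF_Task 6 = 12+8 = 20
ES_Task 7 = 12; EF_Task 7 = 12+4 = 16
ES_Task 8 = max(EF_Task 2=8, EF_Task 5=18, EF_Task 6=20, EF_Task 7=16) = 20; EF_Task 8 = 20+13 = 33
Expected project duration μ = 33 days. Critical path: Task 3 → Task 6 → Task 8.

Backward pass:
LF_Task 8 = 33; LS_Task 8 = 33−13 = 20
LF_Task 7 = LS_Task 8 = 20; LS_Task 7 = 20−4 = 16
LF_Task 6 = LS_Task 8 = 20; LS_Task 6 = 20−8 = 12
LF_Task 5 = LS_Task 8 = 20; LS_Task 5 = 20−7 = 13
LF_Task 4 = LS_Task 5 = 13; LS_Task 4 = 13−6 = 7
LF_Task 3 = min(LS_Task 6=12, LS_Task 7=16) = 12; LS_Task 3 = 12−12 = 0
LF_Task 2 = min(LS_Task 5=13, LS_Task 6=12, LS_Task 8=20) = 12; LS_Task 2 = 12−8 = 4
LF_Task 1 = LS_Task 4 = 7; LS_Task 1 = 7−5 = 2
Slack_Task 5 = LS_Task 5 − ES_Task 5 = 13 − 11 = 2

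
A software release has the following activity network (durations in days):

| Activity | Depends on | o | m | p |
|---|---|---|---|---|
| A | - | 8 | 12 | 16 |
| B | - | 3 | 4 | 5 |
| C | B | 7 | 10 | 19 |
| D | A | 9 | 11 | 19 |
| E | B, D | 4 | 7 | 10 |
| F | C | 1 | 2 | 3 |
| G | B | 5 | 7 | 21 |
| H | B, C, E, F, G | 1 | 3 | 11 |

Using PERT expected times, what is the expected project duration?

te_A = (8 + 4·12 + 16)/6 = 72/6 = 12
te_B = (3 + 4·4 + 5)/6 = 24/6 = 4
te_C = (7 + 4·10 + 19)/6 = 66/6 = 11
te_D = (9 + 4·11 + 19)/6 = 72/6 = 12
te_E = (4 + 4·7 + 10)/6 = 42/6 = 7
te_F = (1 + 4·2 + 3)/6 = 12/6 = 2
te_G = (5 + 4·7 + 21)/6 = 54/6 = 9
te_H = (1 + 4·3 + 11)/6 = 24/6 = 4

Forward pass:
ES_A = 0; EF_A = 12
ES_B = 0; EF_B = 4
ES_C = 4; EF_C = 4+11 = 15
ES_D = 12; EF_D = 12+12 = 24
ES_E = max(EF_B=4, EF_D=24) = 24; EF_E = 24+7 = 31
ES_F = 15; EF_F = 15+2 = 17
ES_G = 4; EF_G = 4+9 = 13
ES_H = max(EF_B=4, EF_C=15, EF_E=31, EF_F=17, EF_G=13) = 31; EF_H = 31+4 = 35
Expected project duration μ = 35 days. Critical path: A → D → E → H.

35 days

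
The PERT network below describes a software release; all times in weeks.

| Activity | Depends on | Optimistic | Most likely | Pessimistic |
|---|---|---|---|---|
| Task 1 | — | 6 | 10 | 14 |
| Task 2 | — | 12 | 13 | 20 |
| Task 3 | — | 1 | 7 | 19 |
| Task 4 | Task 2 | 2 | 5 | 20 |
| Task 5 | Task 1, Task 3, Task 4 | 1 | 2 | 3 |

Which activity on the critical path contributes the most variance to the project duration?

Task 4

te_Task 1 = (6 + 4·10 + 14)/6 = 60/6 = 10; σ²_Task 1 = ((14−6)/6)² = 1.778
te_Task 2 = (12 + 4·13 + 20)/6 = 84/6 = 14; σ²_Task 2 = ((20−12)/6)² = 1.778
te_Task 3 = (1 + 4·7 + 19)/6 = 48/6 = 8; σ²_Task 3 = ((19−1)/6)² = 9.000
te_Task 4 = (2 + 4·5 + 20)/6 = 42/6 = 7; σ²_Task 4 = ((20−2)/6)² = 9.000
te_Task 5 = (1 + 4·2 + 3)/6 = 12/6 = 2; σ²_Task 5 = ((3−1)/6)² = 0.111

Forward pass:
ES_Task 1 = 0; EF_Task 1 = 10
ES_Task 2 = 0; EF_Task 2 = 14
ES_Task 3 = 0; EF_Task 3 = 8
ES_Task 4 = 14; EF_Task 4 = 14+7 = 21
ES_Task 5 = max(EF_Task 1=10, EF_Task 3=8, EF_Task 4=21) = 21; EF_Task 5 = 21+2 = 23
Expected project duration μ = 23 weeks. Critical path: Task 2 → Task 4 → Task 5.

Variances on critical path: σ²_Task 2=1.778, σ²_Task 4=9.000, σ²_Task 5=0.111.
Largest is σ²_Task 4 = 9.000.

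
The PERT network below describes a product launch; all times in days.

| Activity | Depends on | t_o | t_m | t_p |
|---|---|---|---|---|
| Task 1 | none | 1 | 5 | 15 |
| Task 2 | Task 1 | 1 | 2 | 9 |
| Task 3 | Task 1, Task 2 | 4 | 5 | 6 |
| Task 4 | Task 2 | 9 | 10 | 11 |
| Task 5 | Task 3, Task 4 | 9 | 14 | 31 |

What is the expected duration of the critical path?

35 days

te_Task 1 = (1 + 4·5 + 15)/6 = 36/6 = 6
te_Task 2 = (1 + 4·2 + 9)/6 = 18/6 = 3
te_Task 3 = (4 + 4·5 + 6)/6 = 30/6 = 5
te_Task 4 = (9 + 4·10 + 11)/6 = 60/6 = 10
te_Task 5 = (9 + 4·14 + 31)/6 = 96/6 = 16

Forward pass:
ES_Task 1 = 0; EF_Task 1 = 6
ES_Task 2 = 6; EF_Task 2 = 6+3 = 9
ES_Task 3 = max(EF_Task 1=6, EF_Task 2=9) = 9; EF_Task 3 = 9+5 = 14
ES_Task 4 = 9; EF_Task 4 = 9+10 = 19
ES_Task 5 = max(EF_Task 3=14, EF_Task 4=19) = 19; EF_Task 5 = 19+16 = 35
Expected project duration μ = 35 days. Critical path: Task 1 → Task 2 → Task 4 → Task 5.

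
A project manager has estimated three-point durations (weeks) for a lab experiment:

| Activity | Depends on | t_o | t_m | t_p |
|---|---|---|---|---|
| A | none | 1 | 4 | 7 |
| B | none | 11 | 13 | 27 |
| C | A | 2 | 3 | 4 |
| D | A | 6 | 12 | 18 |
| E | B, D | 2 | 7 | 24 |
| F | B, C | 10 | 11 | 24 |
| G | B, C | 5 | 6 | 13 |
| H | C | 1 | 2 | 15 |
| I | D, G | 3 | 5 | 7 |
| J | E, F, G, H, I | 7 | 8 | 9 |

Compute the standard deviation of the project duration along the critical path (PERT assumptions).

3.56 weeks

te_A = (1 + 4·4 + 7)/6 = 24/6 = 4; σ²_A = ((7−1)/6)² = 1.000
te_B = (11 + 4·13 + 27)/6 = 90/6 = 15; σ²_B = ((27−11)/6)² = 7.111
te_C = (2 + 4·3 + 4)/6 = 18/6 = 3; σ²_C = ((4−2)/6)² = 0.111
te_D = (6 + 4·12 + 18)/6 = 72/6 = 12; σ²_D = ((18−6)/6)² = 4.000
te_E = (2 + 4·7 + 24)/6 = 54/6 = 9; σ²_E = ((24−2)/6)² = 13.444
te_F = (10 + 4·11 + 24)/6 = 78/6 = 13; σ²_F = ((24−10)/6)² = 5.444
te_G = (5 + 4·6 + 13)/6 = 42/6 = 7; σ²_G = ((13−5)/6)² = 1.778
te_H = (1 + 4·2 + 15)/6 = 24/6 = 4; σ²_H = ((15−1)/6)² = 5.444
te_I = (3 + 4·5 + 7)/6 = 30/6 = 5; σ²_I = ((7−3)/6)² = 0.444
te_J = (7 + 4·8 + 9)/6 = 48/6 = 8; σ²_J = ((9−7)/6)² = 0.111

Forward pass:
ES_A = 0; EF_A = 4
ES_B = 0; EF_B = 15
ES_C = 4; EF_C = 4+3 = 7
ES_D = 4; EF_D = 4+12 = 16
ES_E = max(EF_B=15, EF_D=16) = 16; EF_E = 16+9 = 25
ES_F = max(EF_B=15, EF_C=7) = 15; EF_F = 15+13 = 28
ES_G = max(EF_B=15, EF_C=7) = 15; EF_G = 15+7 = 22
ES_H = 7; EF_H = 7+4 = 11
ES_I = max(EF_D=16, EF_G=22) = 22; EF_I = 22+5 = 27
ES_J = max(EF_E=25, EF_F=28, EF_G=22, EF_H=11, EF_I=27) = 28; EF_J = 28+8 = 36
Expected project duration μ = 36 weeks. Critical path: B → F → J.

Variance along critical path = 7.111 + 5.444 + 0.111 = 12.667
σ = √12.667 = 3.559 weeks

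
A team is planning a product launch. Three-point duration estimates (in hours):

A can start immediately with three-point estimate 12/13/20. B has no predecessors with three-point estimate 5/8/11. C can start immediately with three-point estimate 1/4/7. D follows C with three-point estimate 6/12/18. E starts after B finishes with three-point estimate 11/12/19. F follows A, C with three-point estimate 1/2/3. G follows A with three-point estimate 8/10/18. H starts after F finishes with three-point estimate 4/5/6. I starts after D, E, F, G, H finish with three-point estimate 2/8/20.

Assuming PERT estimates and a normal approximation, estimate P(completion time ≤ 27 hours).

te_A = (12 + 4·13 + 20)/6 = 84/6 = 14; σ²_A = ((20−12)/6)² = 1.778
te_B = (5 + 4·8 + 11)/6 = 48/6 = 8; σ²_B = ((11−5)/6)² = 1.000
te_C = (1 + 4·4 + 7)/6 = 24/6 = 4; σ²_C = ((7−1)/6)² = 1.000
te_D = (6 + 4·12 + 18)/6 = 72/6 = 12; σ²_D = ((18−6)/6)² = 4.000
te_E = (11 + 4·12 + 19)/6 = 78/6 = 13; σ²_E = ((19−11)/6)² = 1.778
te_F = (1 + 4·2 + 3)/6 = 12/6 = 2; σ²_F = ((3−1)/6)² = 0.111
te_G = (8 + 4·10 + 18)/6 = 66/6 = 11; σ²_G = ((18−8)/6)² = 2.778
te_H = (4 + 4·5 + 6)/6 = 30/6 = 5; σ²_H = ((6−4)/6)² = 0.111
te_I = (2 + 4·8 + 20)/6 = 54/6 = 9; σ²_I = ((20−2)/6)² = 9.000

Forward pass:
ES_A = 0; EF_A = 14
ES_B = 0; EF_B = 8
ES_C = 0; EF_C = 4
ES_D = 4; EF_D = 4+12 = 16
ES_E = 8; EF_E = 8+13 = 21
ES_F = max(EF_A=14, EF_C=4) = 14; EF_F = 14+2 = 16
ES_G = 14; EF_G = 14+11 = 25
ES_H = 16; EF_H = 16+5 = 21
ES_I = max(EF_D=16, EF_E=21, EF_F=16, EF_G=25, EF_H=21) = 25; EF_I = 25+9 = 34
Expected project duration μ = 34 hours. Critical path: A → G → I.

Variance along critical path = 1.778 + 2.778 + 9.000 = 13.556; σ = √13.556 = 3.682 hours.
Z = (27 − 34) / 3.682 = -1.901
P(T ≤ 27) = Φ(-1.901) ≈ 0.029

0.029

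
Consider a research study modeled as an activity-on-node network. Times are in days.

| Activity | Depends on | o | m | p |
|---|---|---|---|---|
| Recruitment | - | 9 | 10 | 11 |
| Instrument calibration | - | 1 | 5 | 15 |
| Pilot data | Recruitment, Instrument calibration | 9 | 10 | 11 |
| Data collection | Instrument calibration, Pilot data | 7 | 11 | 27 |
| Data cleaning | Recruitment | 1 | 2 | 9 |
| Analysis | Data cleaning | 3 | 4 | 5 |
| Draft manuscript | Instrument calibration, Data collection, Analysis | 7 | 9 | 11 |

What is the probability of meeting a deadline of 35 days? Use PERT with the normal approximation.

0.021

te_Recruitment = (9 + 4·10 + 11)/6 = 60/6 = 10; σ²_Recruitment = ((11−9)/6)² = 0.111
te_Instrument calibration = (1 + 4·5 + 15)/6 = 36/6 = 6; σ²_Instrument calibration = ((15−1)/6)² = 5.444
te_Pilot data = (9 + 4·10 + 11)/6 = 60/6 = 10; σ²_Pilot data = ((11−9)/6)² = 0.111
te_Data collection = (7 + 4·11 + 27)/6 = 78/6 = 13; σ²_Data collection = ((27−7)/6)² = 11.111
te_Data cleaning = (1 + 4·2 + 9)/6 = 18/6 = 3; σ²_Data cleaning = ((9−1)/6)² = 1.778
te_Analysis = (3 + 4·4 + 5)/6 = 24/6 = 4; σ²_Analysis = ((5−3)/6)² = 0.111
te_Draft manuscript = (7 + 4·9 + 11)/6 = 54/6 = 9; σ²_Draft manuscript = ((11−7)/6)² = 0.444

Forward pass:
ES_Recruitment = 0; EF_Recruitment = 10
ES_Instrument calibration = 0; EF_Instrument calibration = 6
ES_Pilot data = max(EF_Recruitment=10, EF_Instrument calibration=6) = 10; EF_Pilot data = 10+10 = 20
ES_Data collection = max(EF_Instrument calibration=6, EF_Pilot data=20) = 20; EF_Data collection = 20+13 = 33
ES_Data cleaning = 10; EF_Data cleaning = 10+3 = 13
ES_Analysis = 13; EF_Analysis = 13+4 = 17
ES_Draft manuscript = max(EF_Instrument calibration=6, EF_Data collection=33, EF_Analysis=17) = 33; EF_Draft manuscript = 33+9 = 42
Expected project duration μ = 42 days. Critical path: Recruitment → Pilot data → Data collection → Draft manuscript.

Variance along critical path = 0.111 + 0.111 + 11.111 + 0.444 = 11.778; σ = √11.778 = 3.432 days.
Z = (35 − 42) / 3.432 = -2.040
P(T ≤ 35) = Φ(-2.040) ≈ 0.021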